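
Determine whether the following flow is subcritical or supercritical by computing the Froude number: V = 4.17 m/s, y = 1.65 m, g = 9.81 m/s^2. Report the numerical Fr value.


The Froude number is defined as Fr = V / sqrt(g*y).
g*y = 9.81 * 1.65 = 16.1865.
sqrt(g*y) = sqrt(16.1865) = 4.0232.
Fr = 4.17 / 4.0232 = 1.0365.
Since Fr > 1, the flow is supercritical.

1.0365


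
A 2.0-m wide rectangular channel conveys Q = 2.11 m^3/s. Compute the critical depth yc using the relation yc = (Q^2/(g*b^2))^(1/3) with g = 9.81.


Using yc = (Q^2 / (g * b^2))^(1/3):
Q^2 = 2.11^2 = 4.45.
g * b^2 = 9.81 * 2.0^2 = 9.81 * 4.0 = 39.24.
Q^2 / (g*b^2) = 4.45 / 39.24 = 0.1134.
yc = 0.1134^(1/3) = 0.4841 m.

0.4841


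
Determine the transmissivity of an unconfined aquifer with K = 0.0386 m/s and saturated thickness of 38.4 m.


Transmissivity is defined as T = K * h.
T = 0.0386 * 38.4
  = 1.4822 m^2/s.

1.4822


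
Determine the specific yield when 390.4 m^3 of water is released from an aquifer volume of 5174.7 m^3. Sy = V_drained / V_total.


Specific yield Sy = Volume drained / Total volume.
Sy = 390.4 / 5174.7
   = 0.0754.

0.0754


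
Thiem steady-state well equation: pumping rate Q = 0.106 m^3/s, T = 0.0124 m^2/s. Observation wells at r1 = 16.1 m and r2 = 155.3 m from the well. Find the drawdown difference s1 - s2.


Thiem equation: s1 - s2 = Q/(2*pi*T) * ln(r2/r1).
ln(r2/r1) = ln(155.3/16.1) = 2.2665.
Q/(2*pi*T) = 0.106 / (2*pi*0.0124) = 0.106 / 0.0779 = 1.3605.
s1 - s2 = 1.3605 * 2.2665 = 3.0837 m.

3.0837


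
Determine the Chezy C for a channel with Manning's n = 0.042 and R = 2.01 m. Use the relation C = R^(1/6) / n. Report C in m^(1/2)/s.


The Chezy coefficient relates to Manning's n through C = R^(1/6) / n.
R^(1/6) = 2.01^(1/6) = 1.123395.
C = 1.123395 / 0.042 = 26.75 m^(1/2)/s.

26.75


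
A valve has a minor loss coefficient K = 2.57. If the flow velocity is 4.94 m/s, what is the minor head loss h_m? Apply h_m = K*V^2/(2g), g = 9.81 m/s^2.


Minor loss formula: h_m = K * V^2/(2g).
V^2 = 4.94^2 = 24.4036.
V^2/(2g) = 24.4036 / 19.62 = 1.2438 m.
h_m = 2.57 * 1.2438 = 3.1966 m.

3.1966


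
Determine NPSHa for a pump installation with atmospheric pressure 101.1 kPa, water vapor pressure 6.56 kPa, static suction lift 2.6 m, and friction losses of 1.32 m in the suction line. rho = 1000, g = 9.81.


NPSHa = p_atm/(rho*g) - z_s - hf_s - p_vap/(rho*g).
p_atm/(rho*g) = 101.1*1000 / (1000*9.81) = 10.306 m.
p_vap/(rho*g) = 6.56*1000 / (1000*9.81) = 0.669 m.
NPSHa = 10.306 - 2.6 - 1.32 - 0.669
      = 5.72 m.

5.72


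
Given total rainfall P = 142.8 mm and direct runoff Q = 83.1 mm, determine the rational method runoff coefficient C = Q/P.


The runoff coefficient C = runoff depth / rainfall depth.
C = 83.1 / 142.8
  = 0.5819.

0.5819


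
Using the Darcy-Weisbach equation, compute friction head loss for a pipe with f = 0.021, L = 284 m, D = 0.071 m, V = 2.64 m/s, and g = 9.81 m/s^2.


Darcy-Weisbach equation: h_f = f * (L/D) * V^2/(2g).
f * L/D = 0.021 * 284/0.071 = 84.0.
V^2/(2g) = 2.64^2 / (2*9.81) = 6.9696 / 19.62 = 0.3552 m.
h_f = 84.0 * 0.3552 = 29.839 m.

29.839


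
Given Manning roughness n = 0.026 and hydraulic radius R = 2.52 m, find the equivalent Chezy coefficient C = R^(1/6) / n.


The Chezy coefficient relates to Manning's n through C = R^(1/6) / n.
R^(1/6) = 2.52^(1/6) = 1.166541.
C = 1.166541 / 0.026 = 44.87 m^(1/2)/s.

44.87


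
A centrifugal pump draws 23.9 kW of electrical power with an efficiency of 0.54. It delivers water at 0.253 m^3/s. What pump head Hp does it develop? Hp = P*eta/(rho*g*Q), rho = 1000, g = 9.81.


Pump head formula: Hp = P * eta / (rho * g * Q).
Numerator: P * eta = 23.9 * 1000 * 0.54 = 12906.0 W.
Denominator: rho * g * Q = 1000 * 9.81 * 0.253 = 2481.93.
Hp = 12906.0 / 2481.93 = 5.2 m.

5.2


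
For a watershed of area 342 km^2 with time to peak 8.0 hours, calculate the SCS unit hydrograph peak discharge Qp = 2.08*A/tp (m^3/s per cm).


SCS formula: Qp = 2.08 * A / tp.
Qp = 2.08 * 342 / 8.0
   = 711.36 / 8.0
   = 88.92 m^3/s per cm.

88.92


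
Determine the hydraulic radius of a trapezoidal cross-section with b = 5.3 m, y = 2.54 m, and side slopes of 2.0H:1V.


For a trapezoidal section with side slope z:
A = (b + z*y)*y = (5.3 + 2.0*2.54)*2.54 = 26.365 m^2.
P = b + 2*y*sqrt(1 + z^2) = 5.3 + 2*2.54*sqrt(1 + 2.0^2) = 16.659 m.
R = A/P = 26.365 / 16.659 = 1.5826 m.

1.5826


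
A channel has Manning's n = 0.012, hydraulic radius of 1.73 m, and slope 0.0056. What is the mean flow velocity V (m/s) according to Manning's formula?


Manning's equation gives V = (1/n) * R^(2/3) * S^(1/2).
First, compute R^(2/3) = 1.73^(2/3) = 1.4411.
Next, S^(1/2) = 0.0056^(1/2) = 0.074833.
Then 1/n = 1/0.012 = 83.33.
V = 83.33 * 1.4411 * 0.074833 = 8.9869 m/s.

8.9869


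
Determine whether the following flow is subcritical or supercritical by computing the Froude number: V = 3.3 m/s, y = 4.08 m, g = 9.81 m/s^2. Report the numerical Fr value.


The Froude number is defined as Fr = V / sqrt(g*y).
g*y = 9.81 * 4.08 = 40.0248.
sqrt(g*y) = sqrt(40.0248) = 6.3265.
Fr = 3.3 / 6.3265 = 0.5216.
Since Fr < 1, the flow is subcritical.

0.5216


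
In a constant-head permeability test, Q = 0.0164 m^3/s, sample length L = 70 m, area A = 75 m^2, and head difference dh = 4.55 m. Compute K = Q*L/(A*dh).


From K = Q*L / (A*dh):
Numerator: Q*L = 0.0164 * 70 = 1.148.
Denominator: A*dh = 75 * 4.55 = 341.25.
K = 1.148 / 341.25 = 0.003364 m/s.

0.003364


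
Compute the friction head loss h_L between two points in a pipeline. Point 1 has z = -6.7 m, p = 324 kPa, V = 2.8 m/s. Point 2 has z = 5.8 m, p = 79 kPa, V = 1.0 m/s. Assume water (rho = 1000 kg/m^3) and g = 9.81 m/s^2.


Total head at each section: H = z + p/(rho*g) + V^2/(2g).
H1 = -6.7 + 324*1000/(1000*9.81) + 2.8^2/(2*9.81)
   = -6.7 + 33.028 + 0.3996
   = 26.727 m.
H2 = 5.8 + 79*1000/(1000*9.81) + 1.0^2/(2*9.81)
   = 5.8 + 8.053 + 0.051
   = 13.904 m.
h_L = H1 - H2 = 26.727 - 13.904 = 12.823 m.

12.823


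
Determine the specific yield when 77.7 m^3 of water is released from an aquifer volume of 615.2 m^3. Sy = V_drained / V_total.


Specific yield Sy = Volume drained / Total volume.
Sy = 77.7 / 615.2
   = 0.1263.

0.1263


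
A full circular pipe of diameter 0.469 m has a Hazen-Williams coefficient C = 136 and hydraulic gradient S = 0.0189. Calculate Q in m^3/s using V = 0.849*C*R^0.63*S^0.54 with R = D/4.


For a full circular pipe, R = D/4 = 0.469/4 = 0.1172 m.
V = 0.849 * 136 * 0.1172^0.63 * 0.0189^0.54
  = 0.849 * 136 * 0.259144 * 0.117298
  = 3.5098 m/s.
Pipe area A = pi*D^2/4 = pi*0.469^2/4 = 0.1728 m^2.
Q = A * V = 0.1728 * 3.5098 = 0.6063 m^3/s.

0.6063


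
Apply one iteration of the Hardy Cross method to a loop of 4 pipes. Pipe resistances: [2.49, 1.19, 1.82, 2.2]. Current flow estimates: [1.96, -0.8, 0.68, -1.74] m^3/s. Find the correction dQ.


Numerator terms (r*Q*|Q|): 2.49*1.96*|1.96| = 9.5656; 1.19*-0.8*|-0.8| = -0.7616; 1.82*0.68*|0.68| = 0.8416; 2.2*-1.74*|-1.74| = -6.6607.
Sum of numerator = 2.9848.
Denominator terms (r*|Q|): 2.49*|1.96| = 4.8804; 1.19*|-0.8| = 0.952; 1.82*|0.68| = 1.2376; 2.2*|-1.74| = 3.828.
2 * sum of denominator = 2 * 10.898 = 21.796.
dQ = -2.9848 / 21.796 = -0.1369 m^3/s.

-0.1369


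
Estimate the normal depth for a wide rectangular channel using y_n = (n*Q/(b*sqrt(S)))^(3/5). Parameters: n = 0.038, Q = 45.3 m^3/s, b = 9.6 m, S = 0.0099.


We use the wide-channel approximation y_n = (n*Q/(b*sqrt(S)))^(3/5).
sqrt(S) = sqrt(0.0099) = 0.099499.
Numerator: n*Q = 0.038 * 45.3 = 1.7214.
Denominator: b*sqrt(S) = 9.6 * 0.099499 = 0.95519.
arg = 1.8022.
y_n = 1.8022^(3/5) = 1.4239 m.

1.4239


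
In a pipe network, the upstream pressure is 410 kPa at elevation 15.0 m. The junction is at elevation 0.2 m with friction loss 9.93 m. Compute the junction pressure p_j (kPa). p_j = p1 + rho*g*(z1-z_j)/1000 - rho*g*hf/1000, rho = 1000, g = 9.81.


Junction pressure: p_j = p1 + rho*g*(z1 - z_j)/1000 - rho*g*hf/1000.
Elevation term = 1000*9.81*(15.0 - 0.2)/1000 = 145.188 kPa.
Friction term = 1000*9.81*9.93/1000 = 97.413 kPa.
p_j = 410 + 145.188 - 97.413 = 457.77 kPa.

457.77


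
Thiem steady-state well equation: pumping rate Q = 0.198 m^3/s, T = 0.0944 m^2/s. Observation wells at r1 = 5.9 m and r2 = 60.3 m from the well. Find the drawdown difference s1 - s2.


Thiem equation: s1 - s2 = Q/(2*pi*T) * ln(r2/r1).
ln(r2/r1) = ln(60.3/5.9) = 2.3244.
Q/(2*pi*T) = 0.198 / (2*pi*0.0944) = 0.198 / 0.5931 = 0.3338.
s1 - s2 = 0.3338 * 2.3244 = 0.7759 m.

0.7759


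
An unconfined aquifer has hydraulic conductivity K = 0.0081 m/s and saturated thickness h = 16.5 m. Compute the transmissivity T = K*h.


Transmissivity is defined as T = K * h.
T = 0.0081 * 16.5
  = 0.1336 m^2/s.

0.1336


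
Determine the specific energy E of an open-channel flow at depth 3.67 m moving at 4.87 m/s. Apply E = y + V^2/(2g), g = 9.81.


Specific energy E = y + V^2/(2g).
Velocity head = V^2/(2g) = 4.87^2 / (2*9.81) = 23.7169 / 19.62 = 1.2088 m.
E = 3.67 + 1.2088 = 4.8788 m.

4.8788


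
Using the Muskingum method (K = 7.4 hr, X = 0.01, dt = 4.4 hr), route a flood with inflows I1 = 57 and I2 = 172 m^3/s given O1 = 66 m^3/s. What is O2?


Muskingum coefficients:
denom = 2*K*(1-X) + dt = 2*7.4*(1-0.01) + 4.4 = 19.052.
C0 = (dt - 2*K*X)/denom = (4.4 - 2*7.4*0.01)/19.052 = 0.2232.
C1 = (dt + 2*K*X)/denom = (4.4 + 2*7.4*0.01)/19.052 = 0.2387.
C2 = (2*K*(1-X) - dt)/denom = 0.5381.
O2 = C0*I2 + C1*I1 + C2*O1
   = 0.2232*172 + 0.2387*57 + 0.5381*66
   = 87.51 m^3/s.

87.51


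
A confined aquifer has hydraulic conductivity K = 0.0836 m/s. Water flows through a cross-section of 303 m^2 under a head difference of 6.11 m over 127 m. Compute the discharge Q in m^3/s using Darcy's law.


Darcy's law: Q = K * A * i, where i = dh/L.
Hydraulic gradient i = 6.11 / 127 = 0.04811.
Q = 0.0836 * 303 * 0.04811
  = 1.2187 m^3/s.

1.2187


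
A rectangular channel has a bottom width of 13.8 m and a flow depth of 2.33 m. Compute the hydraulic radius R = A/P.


For a rectangular section:
Flow area A = b * y = 13.8 * 2.33 = 32.15 m^2.
Wetted perimeter P = b + 2y = 13.8 + 2*2.33 = 18.46 m.
Hydraulic radius R = A/P = 32.15 / 18.46 = 1.7418 m.

1.7418


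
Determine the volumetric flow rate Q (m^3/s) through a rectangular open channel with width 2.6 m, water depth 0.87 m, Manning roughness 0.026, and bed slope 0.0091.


For a rectangular channel, the cross-sectional area A = b * y = 2.6 * 0.87 = 2.26 m^2.
The wetted perimeter P = b + 2y = 2.6 + 2*0.87 = 4.34 m.
Hydraulic radius R = A/P = 2.26/4.34 = 0.5212 m.
Velocity V = (1/n)*R^(2/3)*S^(1/2) = (1/0.026)*0.5212^(2/3)*0.0091^(1/2) = 2.3762 m/s.
Discharge Q = A * V = 2.26 * 2.3762 = 5.375 m^3/s.

5.375


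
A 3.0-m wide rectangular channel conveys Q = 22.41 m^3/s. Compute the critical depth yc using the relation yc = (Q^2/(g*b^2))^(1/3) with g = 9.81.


Using yc = (Q^2 / (g * b^2))^(1/3):
Q^2 = 22.41^2 = 502.21.
g * b^2 = 9.81 * 3.0^2 = 9.81 * 9.0 = 88.29.
Q^2 / (g*b^2) = 502.21 / 88.29 = 5.6882.
yc = 5.6882^(1/3) = 1.7851 m.

1.7851


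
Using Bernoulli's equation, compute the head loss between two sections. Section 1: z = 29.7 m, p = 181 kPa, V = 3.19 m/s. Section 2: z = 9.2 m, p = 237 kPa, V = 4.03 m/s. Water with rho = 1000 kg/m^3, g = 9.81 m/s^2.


Total head at each section: H = z + p/(rho*g) + V^2/(2g).
H1 = 29.7 + 181*1000/(1000*9.81) + 3.19^2/(2*9.81)
   = 29.7 + 18.451 + 0.5187
   = 48.669 m.
H2 = 9.2 + 237*1000/(1000*9.81) + 4.03^2/(2*9.81)
   = 9.2 + 24.159 + 0.8278
   = 34.187 m.
h_L = H1 - H2 = 48.669 - 34.187 = 14.482 m.

14.482


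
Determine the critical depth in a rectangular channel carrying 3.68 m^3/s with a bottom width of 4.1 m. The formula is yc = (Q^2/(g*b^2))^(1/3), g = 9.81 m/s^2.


Using yc = (Q^2 / (g * b^2))^(1/3):
Q^2 = 3.68^2 = 13.54.
g * b^2 = 9.81 * 4.1^2 = 9.81 * 16.81 = 164.91.
Q^2 / (g*b^2) = 13.54 / 164.91 = 0.0821.
yc = 0.0821^(1/3) = 0.4347 m.

0.4347


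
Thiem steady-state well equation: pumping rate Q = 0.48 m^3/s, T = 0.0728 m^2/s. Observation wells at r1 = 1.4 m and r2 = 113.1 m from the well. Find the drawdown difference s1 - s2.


Thiem equation: s1 - s2 = Q/(2*pi*T) * ln(r2/r1).
ln(r2/r1) = ln(113.1/1.4) = 4.3918.
Q/(2*pi*T) = 0.48 / (2*pi*0.0728) = 0.48 / 0.4574 = 1.0494.
s1 - s2 = 1.0494 * 4.3918 = 4.6086 m.

4.6086


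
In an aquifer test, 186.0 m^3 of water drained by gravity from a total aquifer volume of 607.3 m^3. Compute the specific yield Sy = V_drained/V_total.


Specific yield Sy = Volume drained / Total volume.
Sy = 186.0 / 607.3
   = 0.3063.

0.3063


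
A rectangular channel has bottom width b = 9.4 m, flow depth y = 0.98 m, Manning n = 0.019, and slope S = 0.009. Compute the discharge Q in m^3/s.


For a rectangular channel, the cross-sectional area A = b * y = 9.4 * 0.98 = 9.21 m^2.
The wetted perimeter P = b + 2y = 9.4 + 2*0.98 = 11.36 m.
Hydraulic radius R = A/P = 9.21/11.36 = 0.8109 m.
Velocity V = (1/n)*R^(2/3)*S^(1/2) = (1/0.019)*0.8109^(2/3)*0.009^(1/2) = 4.3419 m/s.
Discharge Q = A * V = 9.21 * 4.3419 = 39.998 m^3/s.

39.998


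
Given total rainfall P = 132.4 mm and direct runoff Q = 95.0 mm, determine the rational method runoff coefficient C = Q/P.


The runoff coefficient C = runoff depth / rainfall depth.
C = 95.0 / 132.4
  = 0.7175.

0.7175


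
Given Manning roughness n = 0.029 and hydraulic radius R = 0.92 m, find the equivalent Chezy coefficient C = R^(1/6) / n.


The Chezy coefficient relates to Manning's n through C = R^(1/6) / n.
R^(1/6) = 0.92^(1/6) = 0.986199.
C = 0.986199 / 0.029 = 34.01 m^(1/2)/s.

34.01


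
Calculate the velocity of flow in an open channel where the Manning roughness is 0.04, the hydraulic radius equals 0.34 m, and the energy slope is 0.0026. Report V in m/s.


Manning's equation gives V = (1/n) * R^(2/3) * S^(1/2).
First, compute R^(2/3) = 0.34^(2/3) = 0.4871.
Next, S^(1/2) = 0.0026^(1/2) = 0.05099.
Then 1/n = 1/0.04 = 25.0.
V = 25.0 * 0.4871 * 0.05099 = 0.621 m/s.

0.621


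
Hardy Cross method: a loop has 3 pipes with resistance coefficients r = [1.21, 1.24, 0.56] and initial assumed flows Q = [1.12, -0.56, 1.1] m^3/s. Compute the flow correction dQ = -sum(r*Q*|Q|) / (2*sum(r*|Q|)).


Numerator terms (r*Q*|Q|): 1.21*1.12*|1.12| = 1.5178; 1.24*-0.56*|-0.56| = -0.3889; 0.56*1.1*|1.1| = 0.6776.
Sum of numerator = 1.8066.
Denominator terms (r*|Q|): 1.21*|1.12| = 1.3552; 1.24*|-0.56| = 0.6944; 0.56*|1.1| = 0.616.
2 * sum of denominator = 2 * 2.6656 = 5.3312.
dQ = -1.8066 / 5.3312 = -0.3389 m^3/s.

-0.3389


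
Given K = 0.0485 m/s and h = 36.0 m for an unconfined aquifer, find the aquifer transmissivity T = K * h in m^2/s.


Transmissivity is defined as T = K * h.
T = 0.0485 * 36.0
  = 1.746 m^2/s.

1.746


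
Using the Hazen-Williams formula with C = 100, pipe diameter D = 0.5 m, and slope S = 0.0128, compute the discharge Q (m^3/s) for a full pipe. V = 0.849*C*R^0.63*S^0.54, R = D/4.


For a full circular pipe, R = D/4 = 0.5/4 = 0.125 m.
V = 0.849 * 100 * 0.125^0.63 * 0.0128^0.54
  = 0.849 * 100 * 0.269807 * 0.095037
  = 2.177 m/s.
Pipe area A = pi*D^2/4 = pi*0.5^2/4 = 0.1963 m^2.
Q = A * V = 0.1963 * 2.177 = 0.4274 m^3/s.

0.4274


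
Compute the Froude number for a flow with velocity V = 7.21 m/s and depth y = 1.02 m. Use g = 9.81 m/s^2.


The Froude number is defined as Fr = V / sqrt(g*y).
g*y = 9.81 * 1.02 = 10.0062.
sqrt(g*y) = sqrt(10.0062) = 3.1633.
Fr = 7.21 / 3.1633 = 2.2793.

2.2793


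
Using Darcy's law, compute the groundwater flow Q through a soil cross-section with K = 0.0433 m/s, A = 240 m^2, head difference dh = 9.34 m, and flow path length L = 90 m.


Darcy's law: Q = K * A * i, where i = dh/L.
Hydraulic gradient i = 9.34 / 90 = 0.103778.
Q = 0.0433 * 240 * 0.103778
  = 1.0785 m^3/s.

1.0785


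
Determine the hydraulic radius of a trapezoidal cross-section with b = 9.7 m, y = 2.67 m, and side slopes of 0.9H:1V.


For a trapezoidal section with side slope z:
A = (b + z*y)*y = (9.7 + 0.9*2.67)*2.67 = 32.315 m^2.
P = b + 2*y*sqrt(1 + z^2) = 9.7 + 2*2.67*sqrt(1 + 0.9^2) = 16.884 m.
R = A/P = 32.315 / 16.884 = 1.9139 m.

1.9139


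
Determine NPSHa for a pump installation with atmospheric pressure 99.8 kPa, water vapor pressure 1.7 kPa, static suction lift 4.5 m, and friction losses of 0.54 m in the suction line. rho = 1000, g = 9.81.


NPSHa = p_atm/(rho*g) - z_s - hf_s - p_vap/(rho*g).
p_atm/(rho*g) = 99.8*1000 / (1000*9.81) = 10.173 m.
p_vap/(rho*g) = 1.7*1000 / (1000*9.81) = 0.173 m.
NPSHa = 10.173 - 4.5 - 0.54 - 0.173
      = 4.96 m.

4.96


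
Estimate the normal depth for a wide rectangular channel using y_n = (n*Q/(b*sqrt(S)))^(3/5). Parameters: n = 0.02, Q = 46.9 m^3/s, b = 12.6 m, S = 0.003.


We use the wide-channel approximation y_n = (n*Q/(b*sqrt(S)))^(3/5).
sqrt(S) = sqrt(0.003) = 0.054772.
Numerator: n*Q = 0.02 * 46.9 = 0.938.
Denominator: b*sqrt(S) = 12.6 * 0.054772 = 0.690127.
arg = 1.3592.
y_n = 1.3592^(3/5) = 1.2022 m.

1.2022


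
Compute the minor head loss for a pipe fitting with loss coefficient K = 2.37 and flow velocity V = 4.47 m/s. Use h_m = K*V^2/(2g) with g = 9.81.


Minor loss formula: h_m = K * V^2/(2g).
V^2 = 4.47^2 = 19.9809.
V^2/(2g) = 19.9809 / 19.62 = 1.0184 m.
h_m = 2.37 * 1.0184 = 2.4136 m.

2.4136


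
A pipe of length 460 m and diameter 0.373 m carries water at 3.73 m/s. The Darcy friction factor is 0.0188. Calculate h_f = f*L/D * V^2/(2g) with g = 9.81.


Darcy-Weisbach equation: h_f = f * (L/D) * V^2/(2g).
f * L/D = 0.0188 * 460/0.373 = 23.185.
V^2/(2g) = 3.73^2 / (2*9.81) = 13.9129 / 19.62 = 0.7091 m.
h_f = 23.185 * 0.7091 = 16.441 m.

16.441


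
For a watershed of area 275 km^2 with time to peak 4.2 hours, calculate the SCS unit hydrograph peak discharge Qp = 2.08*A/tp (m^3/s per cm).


SCS formula: Qp = 2.08 * A / tp.
Qp = 2.08 * 275 / 4.2
   = 572.0 / 4.2
   = 136.19 m^3/s per cm.

136.19


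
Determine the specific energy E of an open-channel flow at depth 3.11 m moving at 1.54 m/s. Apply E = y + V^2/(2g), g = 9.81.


Specific energy E = y + V^2/(2g).
Velocity head = V^2/(2g) = 1.54^2 / (2*9.81) = 2.3716 / 19.62 = 0.1209 m.
E = 3.11 + 0.1209 = 3.2309 m.

3.2309


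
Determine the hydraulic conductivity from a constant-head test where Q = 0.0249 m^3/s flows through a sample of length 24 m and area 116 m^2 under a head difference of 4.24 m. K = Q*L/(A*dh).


From K = Q*L / (A*dh):
Numerator: Q*L = 0.0249 * 24 = 0.5976.
Denominator: A*dh = 116 * 4.24 = 491.84.
K = 0.5976 / 491.84 = 0.001215 m/s.

0.001215


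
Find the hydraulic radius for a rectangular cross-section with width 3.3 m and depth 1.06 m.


For a rectangular section:
Flow area A = b * y = 3.3 * 1.06 = 3.5 m^2.
Wetted perimeter P = b + 2y = 3.3 + 2*1.06 = 5.42 m.
Hydraulic radius R = A/P = 3.5 / 5.42 = 0.6454 m.

0.6454


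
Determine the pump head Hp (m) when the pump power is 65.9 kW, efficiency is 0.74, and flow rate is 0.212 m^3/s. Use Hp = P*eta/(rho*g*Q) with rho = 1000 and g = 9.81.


Pump head formula: Hp = P * eta / (rho * g * Q).
Numerator: P * eta = 65.9 * 1000 * 0.74 = 48766.0 W.
Denominator: rho * g * Q = 1000 * 9.81 * 0.212 = 2079.72.
Hp = 48766.0 / 2079.72 = 23.45 m.

23.45


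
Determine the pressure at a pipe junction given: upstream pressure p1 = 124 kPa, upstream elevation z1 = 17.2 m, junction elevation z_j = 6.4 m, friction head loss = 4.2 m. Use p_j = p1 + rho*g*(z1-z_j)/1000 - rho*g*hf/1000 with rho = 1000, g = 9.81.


Junction pressure: p_j = p1 + rho*g*(z1 - z_j)/1000 - rho*g*hf/1000.
Elevation term = 1000*9.81*(17.2 - 6.4)/1000 = 105.948 kPa.
Friction term = 1000*9.81*4.2/1000 = 41.202 kPa.
p_j = 124 + 105.948 - 41.202 = 188.75 kPa.

188.75


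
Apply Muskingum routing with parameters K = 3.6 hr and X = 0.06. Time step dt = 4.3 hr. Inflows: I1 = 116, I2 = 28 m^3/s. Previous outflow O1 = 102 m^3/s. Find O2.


Muskingum coefficients:
denom = 2*K*(1-X) + dt = 2*3.6*(1-0.06) + 4.3 = 11.068.
C0 = (dt - 2*K*X)/denom = (4.3 - 2*3.6*0.06)/11.068 = 0.3495.
C1 = (dt + 2*K*X)/denom = (4.3 + 2*3.6*0.06)/11.068 = 0.4275.
C2 = (2*K*(1-X) - dt)/denom = 0.223.
O2 = C0*I2 + C1*I1 + C2*O1
   = 0.3495*28 + 0.4275*116 + 0.223*102
   = 82.12 m^3/s.

82.12


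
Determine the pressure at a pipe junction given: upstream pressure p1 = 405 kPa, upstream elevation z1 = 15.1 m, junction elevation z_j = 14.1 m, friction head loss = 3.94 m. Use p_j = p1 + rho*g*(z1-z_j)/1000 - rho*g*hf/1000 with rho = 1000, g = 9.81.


Junction pressure: p_j = p1 + rho*g*(z1 - z_j)/1000 - rho*g*hf/1000.
Elevation term = 1000*9.81*(15.1 - 14.1)/1000 = 9.81 kPa.
Friction term = 1000*9.81*3.94/1000 = 38.651 kPa.
p_j = 405 + 9.81 - 38.651 = 376.16 kPa.

376.16


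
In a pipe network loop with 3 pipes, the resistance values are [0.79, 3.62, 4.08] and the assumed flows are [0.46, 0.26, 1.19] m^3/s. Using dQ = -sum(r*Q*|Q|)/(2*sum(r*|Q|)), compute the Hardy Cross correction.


Numerator terms (r*Q*|Q|): 0.79*0.46*|0.46| = 0.1672; 3.62*0.26*|0.26| = 0.2447; 4.08*1.19*|1.19| = 5.7777.
Sum of numerator = 6.1896.
Denominator terms (r*|Q|): 0.79*|0.46| = 0.3634; 3.62*|0.26| = 0.9412; 4.08*|1.19| = 4.8552.
2 * sum of denominator = 2 * 6.1598 = 12.3196.
dQ = -6.1896 / 12.3196 = -0.5024 m^3/s.

-0.5024


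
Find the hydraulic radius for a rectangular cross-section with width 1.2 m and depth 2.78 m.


For a rectangular section:
Flow area A = b * y = 1.2 * 2.78 = 3.34 m^2.
Wetted perimeter P = b + 2y = 1.2 + 2*2.78 = 6.76 m.
Hydraulic radius R = A/P = 3.34 / 6.76 = 0.4935 m.

0.4935


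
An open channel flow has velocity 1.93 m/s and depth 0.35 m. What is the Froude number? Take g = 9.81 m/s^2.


The Froude number is defined as Fr = V / sqrt(g*y).
g*y = 9.81 * 0.35 = 3.4335.
sqrt(g*y) = sqrt(3.4335) = 1.853.
Fr = 1.93 / 1.853 = 1.0416.

1.0416


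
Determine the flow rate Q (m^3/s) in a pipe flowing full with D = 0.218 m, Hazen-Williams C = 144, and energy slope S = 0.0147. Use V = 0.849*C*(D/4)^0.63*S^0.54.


For a full circular pipe, R = D/4 = 0.218/4 = 0.0545 m.
V = 0.849 * 144 * 0.0545^0.63 * 0.0147^0.54
  = 0.849 * 144 * 0.15993 * 0.102412
  = 2.0024 m/s.
Pipe area A = pi*D^2/4 = pi*0.218^2/4 = 0.0373 m^2.
Q = A * V = 0.0373 * 2.0024 = 0.0747 m^3/s.

0.0747


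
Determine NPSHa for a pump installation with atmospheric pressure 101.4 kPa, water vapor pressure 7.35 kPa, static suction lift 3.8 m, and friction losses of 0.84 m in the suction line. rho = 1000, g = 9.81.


NPSHa = p_atm/(rho*g) - z_s - hf_s - p_vap/(rho*g).
p_atm/(rho*g) = 101.4*1000 / (1000*9.81) = 10.336 m.
p_vap/(rho*g) = 7.35*1000 / (1000*9.81) = 0.749 m.
NPSHa = 10.336 - 3.8 - 0.84 - 0.749
      = 4.95 m.

4.95


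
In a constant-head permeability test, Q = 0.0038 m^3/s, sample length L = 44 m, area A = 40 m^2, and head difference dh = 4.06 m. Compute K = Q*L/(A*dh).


From K = Q*L / (A*dh):
Numerator: Q*L = 0.0038 * 44 = 0.1672.
Denominator: A*dh = 40 * 4.06 = 162.4.
K = 0.1672 / 162.4 = 0.00103 m/s.

0.00103


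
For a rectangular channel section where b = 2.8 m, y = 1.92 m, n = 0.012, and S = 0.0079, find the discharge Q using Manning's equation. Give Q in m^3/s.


For a rectangular channel, the cross-sectional area A = b * y = 2.8 * 1.92 = 5.38 m^2.
The wetted perimeter P = b + 2y = 2.8 + 2*1.92 = 6.64 m.
Hydraulic radius R = A/P = 5.38/6.64 = 0.8096 m.
Velocity V = (1/n)*R^(2/3)*S^(1/2) = (1/0.012)*0.8096^(2/3)*0.0079^(1/2) = 6.4342 m/s.
Discharge Q = A * V = 5.38 * 6.4342 = 34.59 m^3/s.

34.59


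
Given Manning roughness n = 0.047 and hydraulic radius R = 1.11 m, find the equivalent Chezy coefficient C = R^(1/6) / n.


The Chezy coefficient relates to Manning's n through C = R^(1/6) / n.
R^(1/6) = 1.11^(1/6) = 1.017545.
C = 1.017545 / 0.047 = 21.65 m^(1/2)/s.

21.65


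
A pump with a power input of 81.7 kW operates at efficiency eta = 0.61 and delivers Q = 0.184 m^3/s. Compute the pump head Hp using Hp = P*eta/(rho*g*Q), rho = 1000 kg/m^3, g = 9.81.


Pump head formula: Hp = P * eta / (rho * g * Q).
Numerator: P * eta = 81.7 * 1000 * 0.61 = 49837.0 W.
Denominator: rho * g * Q = 1000 * 9.81 * 0.184 = 1805.04.
Hp = 49837.0 / 1805.04 = 27.61 m.

27.61


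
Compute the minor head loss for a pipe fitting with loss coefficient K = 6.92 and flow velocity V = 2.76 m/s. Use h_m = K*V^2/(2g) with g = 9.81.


Minor loss formula: h_m = K * V^2/(2g).
V^2 = 2.76^2 = 7.6176.
V^2/(2g) = 7.6176 / 19.62 = 0.3883 m.
h_m = 6.92 * 0.3883 = 2.6867 m.

2.6867


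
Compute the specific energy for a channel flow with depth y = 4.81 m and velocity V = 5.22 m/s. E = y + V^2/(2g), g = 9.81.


Specific energy E = y + V^2/(2g).
Velocity head = V^2/(2g) = 5.22^2 / (2*9.81) = 27.2484 / 19.62 = 1.3888 m.
E = 4.81 + 1.3888 = 6.1988 m.

6.1988


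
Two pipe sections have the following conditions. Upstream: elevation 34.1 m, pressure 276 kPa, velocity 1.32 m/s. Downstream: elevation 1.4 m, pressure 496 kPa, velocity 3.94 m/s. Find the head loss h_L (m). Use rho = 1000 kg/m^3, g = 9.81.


Total head at each section: H = z + p/(rho*g) + V^2/(2g).
H1 = 34.1 + 276*1000/(1000*9.81) + 1.32^2/(2*9.81)
   = 34.1 + 28.135 + 0.0888
   = 62.323 m.
H2 = 1.4 + 496*1000/(1000*9.81) + 3.94^2/(2*9.81)
   = 1.4 + 50.561 + 0.7912
   = 52.752 m.
h_L = H1 - H2 = 62.323 - 52.752 = 9.571 m.

9.571


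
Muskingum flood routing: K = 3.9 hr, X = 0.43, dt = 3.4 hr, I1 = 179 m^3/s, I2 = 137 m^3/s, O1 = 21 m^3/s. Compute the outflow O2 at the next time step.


Muskingum coefficients:
denom = 2*K*(1-X) + dt = 2*3.9*(1-0.43) + 3.4 = 7.846.
C0 = (dt - 2*K*X)/denom = (3.4 - 2*3.9*0.43)/7.846 = 0.0059.
C1 = (dt + 2*K*X)/denom = (3.4 + 2*3.9*0.43)/7.846 = 0.8608.
C2 = (2*K*(1-X) - dt)/denom = 0.1333.
O2 = C0*I2 + C1*I1 + C2*O1
   = 0.0059*137 + 0.8608*179 + 0.1333*21
   = 157.69 m^3/s.

157.69


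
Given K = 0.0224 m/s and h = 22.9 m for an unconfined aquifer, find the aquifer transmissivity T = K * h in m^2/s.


Transmissivity is defined as T = K * h.
T = 0.0224 * 22.9
  = 0.513 m^2/s.

0.513


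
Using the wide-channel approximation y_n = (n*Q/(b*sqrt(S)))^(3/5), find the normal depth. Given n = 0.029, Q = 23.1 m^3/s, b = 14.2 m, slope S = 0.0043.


We use the wide-channel approximation y_n = (n*Q/(b*sqrt(S)))^(3/5).
sqrt(S) = sqrt(0.0043) = 0.065574.
Numerator: n*Q = 0.029 * 23.1 = 0.6699.
Denominator: b*sqrt(S) = 14.2 * 0.065574 = 0.931151.
arg = 0.7194.
y_n = 0.7194^(3/5) = 0.8207 m.

0.8207


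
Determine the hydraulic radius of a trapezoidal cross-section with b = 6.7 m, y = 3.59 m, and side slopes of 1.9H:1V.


For a trapezoidal section with side slope z:
A = (b + z*y)*y = (6.7 + 1.9*3.59)*3.59 = 48.54 m^2.
P = b + 2*y*sqrt(1 + z^2) = 6.7 + 2*3.59*sqrt(1 + 1.9^2) = 22.116 m.
R = A/P = 48.54 / 22.116 = 2.1948 m.

2.1948


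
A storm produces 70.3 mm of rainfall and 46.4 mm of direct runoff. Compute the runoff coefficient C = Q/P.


The runoff coefficient C = runoff depth / rainfall depth.
C = 46.4 / 70.3
  = 0.66.

0.66


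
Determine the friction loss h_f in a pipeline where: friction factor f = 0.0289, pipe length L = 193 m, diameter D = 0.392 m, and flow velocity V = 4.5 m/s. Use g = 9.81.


Darcy-Weisbach equation: h_f = f * (L/D) * V^2/(2g).
f * L/D = 0.0289 * 193/0.392 = 14.2288.
V^2/(2g) = 4.5^2 / (2*9.81) = 20.25 / 19.62 = 1.0321 m.
h_f = 14.2288 * 1.0321 = 14.686 m.

14.686


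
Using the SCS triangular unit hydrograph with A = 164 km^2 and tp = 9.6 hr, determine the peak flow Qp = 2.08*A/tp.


SCS formula: Qp = 2.08 * A / tp.
Qp = 2.08 * 164 / 9.6
   = 341.12 / 9.6
   = 35.53 m^3/s per cm.

35.53


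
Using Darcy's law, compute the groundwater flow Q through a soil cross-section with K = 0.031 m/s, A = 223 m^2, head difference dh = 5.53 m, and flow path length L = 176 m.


Darcy's law: Q = K * A * i, where i = dh/L.
Hydraulic gradient i = 5.53 / 176 = 0.03142.
Q = 0.031 * 223 * 0.03142
  = 0.2172 m^3/s.

0.2172


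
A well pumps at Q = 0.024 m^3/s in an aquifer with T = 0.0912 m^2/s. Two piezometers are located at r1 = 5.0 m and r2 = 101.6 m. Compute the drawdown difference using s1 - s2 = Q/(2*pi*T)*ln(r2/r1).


Thiem equation: s1 - s2 = Q/(2*pi*T) * ln(r2/r1).
ln(r2/r1) = ln(101.6/5.0) = 3.0116.
Q/(2*pi*T) = 0.024 / (2*pi*0.0912) = 0.024 / 0.573 = 0.0419.
s1 - s2 = 0.0419 * 3.0116 = 0.1261 m.

0.1261


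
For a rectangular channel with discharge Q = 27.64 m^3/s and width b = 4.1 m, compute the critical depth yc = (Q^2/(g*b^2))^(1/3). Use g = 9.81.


Using yc = (Q^2 / (g * b^2))^(1/3):
Q^2 = 27.64^2 = 763.97.
g * b^2 = 9.81 * 4.1^2 = 9.81 * 16.81 = 164.91.
Q^2 / (g*b^2) = 763.97 / 164.91 = 4.6326.
yc = 4.6326^(1/3) = 1.667 m.

1.667


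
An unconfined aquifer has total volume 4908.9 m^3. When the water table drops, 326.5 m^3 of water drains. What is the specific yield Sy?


Specific yield Sy = Volume drained / Total volume.
Sy = 326.5 / 4908.9
   = 0.0665.

0.0665


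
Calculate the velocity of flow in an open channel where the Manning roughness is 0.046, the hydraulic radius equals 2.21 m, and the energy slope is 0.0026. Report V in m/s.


Manning's equation gives V = (1/n) * R^(2/3) * S^(1/2).
First, compute R^(2/3) = 2.21^(2/3) = 1.6967.
Next, S^(1/2) = 0.0026^(1/2) = 0.05099.
Then 1/n = 1/0.046 = 21.74.
V = 21.74 * 1.6967 * 0.05099 = 1.8807 m/s.

1.8807


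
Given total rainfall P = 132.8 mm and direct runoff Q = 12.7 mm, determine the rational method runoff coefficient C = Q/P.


The runoff coefficient C = runoff depth / rainfall depth.
C = 12.7 / 132.8
  = 0.0956.

0.0956


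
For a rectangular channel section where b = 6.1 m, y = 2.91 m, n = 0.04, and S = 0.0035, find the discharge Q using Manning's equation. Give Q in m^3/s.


For a rectangular channel, the cross-sectional area A = b * y = 6.1 * 2.91 = 17.75 m^2.
The wetted perimeter P = b + 2y = 6.1 + 2*2.91 = 11.92 m.
Hydraulic radius R = A/P = 17.75/11.92 = 1.4892 m.
Velocity V = (1/n)*R^(2/3)*S^(1/2) = (1/0.04)*1.4892^(2/3)*0.0035^(1/2) = 1.9287 m/s.
Discharge Q = A * V = 17.75 * 1.9287 = 34.237 m^3/s.

34.237


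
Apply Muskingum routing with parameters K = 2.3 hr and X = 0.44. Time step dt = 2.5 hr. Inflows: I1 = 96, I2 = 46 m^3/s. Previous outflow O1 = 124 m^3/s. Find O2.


Muskingum coefficients:
denom = 2*K*(1-X) + dt = 2*2.3*(1-0.44) + 2.5 = 5.076.
C0 = (dt - 2*K*X)/denom = (2.5 - 2*2.3*0.44)/5.076 = 0.0938.
C1 = (dt + 2*K*X)/denom = (2.5 + 2*2.3*0.44)/5.076 = 0.8913.
C2 = (2*K*(1-X) - dt)/denom = 0.015.
O2 = C0*I2 + C1*I1 + C2*O1
   = 0.0938*46 + 0.8913*96 + 0.015*124
   = 91.73 m^3/s.

91.73


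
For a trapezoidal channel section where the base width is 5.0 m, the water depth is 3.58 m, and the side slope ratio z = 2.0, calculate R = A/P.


For a trapezoidal section with side slope z:
A = (b + z*y)*y = (5.0 + 2.0*3.58)*3.58 = 43.533 m^2.
P = b + 2*y*sqrt(1 + z^2) = 5.0 + 2*3.58*sqrt(1 + 2.0^2) = 21.01 m.
R = A/P = 43.533 / 21.01 = 2.072 m.

2.072


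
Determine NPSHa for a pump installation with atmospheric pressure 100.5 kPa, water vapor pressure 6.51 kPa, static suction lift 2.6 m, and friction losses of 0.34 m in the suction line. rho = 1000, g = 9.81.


NPSHa = p_atm/(rho*g) - z_s - hf_s - p_vap/(rho*g).
p_atm/(rho*g) = 100.5*1000 / (1000*9.81) = 10.245 m.
p_vap/(rho*g) = 6.51*1000 / (1000*9.81) = 0.664 m.
NPSHa = 10.245 - 2.6 - 0.34 - 0.664
      = 6.64 m.

6.64


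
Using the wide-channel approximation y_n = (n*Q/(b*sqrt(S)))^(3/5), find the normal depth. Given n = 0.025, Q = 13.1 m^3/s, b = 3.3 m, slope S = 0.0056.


We use the wide-channel approximation y_n = (n*Q/(b*sqrt(S)))^(3/5).
sqrt(S) = sqrt(0.0056) = 0.074833.
Numerator: n*Q = 0.025 * 13.1 = 0.3275.
Denominator: b*sqrt(S) = 3.3 * 0.074833 = 0.246949.
arg = 1.3262.
y_n = 1.3262^(3/5) = 1.1846 m.

1.1846


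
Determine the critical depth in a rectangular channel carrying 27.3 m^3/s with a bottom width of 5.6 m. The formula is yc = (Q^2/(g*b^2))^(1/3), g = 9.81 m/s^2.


Using yc = (Q^2 / (g * b^2))^(1/3):
Q^2 = 27.3^2 = 745.29.
g * b^2 = 9.81 * 5.6^2 = 9.81 * 31.36 = 307.64.
Q^2 / (g*b^2) = 745.29 / 307.64 = 2.4226.
yc = 2.4226^(1/3) = 1.3431 m.

1.3431


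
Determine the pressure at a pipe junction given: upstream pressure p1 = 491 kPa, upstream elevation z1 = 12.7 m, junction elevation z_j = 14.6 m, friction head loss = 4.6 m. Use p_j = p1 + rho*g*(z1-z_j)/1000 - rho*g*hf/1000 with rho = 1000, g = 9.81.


Junction pressure: p_j = p1 + rho*g*(z1 - z_j)/1000 - rho*g*hf/1000.
Elevation term = 1000*9.81*(12.7 - 14.6)/1000 = -18.639 kPa.
Friction term = 1000*9.81*4.6/1000 = 45.126 kPa.
p_j = 491 + -18.639 - 45.126 = 427.24 kPa.

427.24


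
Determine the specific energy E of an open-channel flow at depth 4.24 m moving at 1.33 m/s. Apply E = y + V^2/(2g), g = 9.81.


Specific energy E = y + V^2/(2g).
Velocity head = V^2/(2g) = 1.33^2 / (2*9.81) = 1.7689 / 19.62 = 0.0902 m.
E = 4.24 + 0.0902 = 4.3302 m.

4.3302


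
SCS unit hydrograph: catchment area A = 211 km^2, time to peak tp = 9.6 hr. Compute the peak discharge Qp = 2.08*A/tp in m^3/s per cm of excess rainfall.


SCS formula: Qp = 2.08 * A / tp.
Qp = 2.08 * 211 / 9.6
   = 438.88 / 9.6
   = 45.72 m^3/s per cm.

45.72


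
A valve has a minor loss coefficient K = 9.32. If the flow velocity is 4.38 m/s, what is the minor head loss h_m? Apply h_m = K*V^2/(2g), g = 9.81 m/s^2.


Minor loss formula: h_m = K * V^2/(2g).
V^2 = 4.38^2 = 19.1844.
V^2/(2g) = 19.1844 / 19.62 = 0.9778 m.
h_m = 9.32 * 0.9778 = 9.1131 m.

9.1131


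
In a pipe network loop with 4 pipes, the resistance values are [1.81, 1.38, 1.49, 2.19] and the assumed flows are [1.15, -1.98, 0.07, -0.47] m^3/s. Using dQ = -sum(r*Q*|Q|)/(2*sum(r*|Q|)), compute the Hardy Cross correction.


Numerator terms (r*Q*|Q|): 1.81*1.15*|1.15| = 2.3937; 1.38*-1.98*|-1.98| = -5.4102; 1.49*0.07*|0.07| = 0.0073; 2.19*-0.47*|-0.47| = -0.4838.
Sum of numerator = -3.4929.
Denominator terms (r*|Q|): 1.81*|1.15| = 2.0815; 1.38*|-1.98| = 2.7324; 1.49*|0.07| = 0.1043; 2.19*|-0.47| = 1.0293.
2 * sum of denominator = 2 * 5.9475 = 11.895.
dQ = --3.4929 / 11.895 = 0.2936 m^3/s.

0.2936


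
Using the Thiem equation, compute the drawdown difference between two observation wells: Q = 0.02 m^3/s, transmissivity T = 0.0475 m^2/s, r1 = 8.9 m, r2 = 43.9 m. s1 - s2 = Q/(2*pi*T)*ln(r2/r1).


Thiem equation: s1 - s2 = Q/(2*pi*T) * ln(r2/r1).
ln(r2/r1) = ln(43.9/8.9) = 1.5959.
Q/(2*pi*T) = 0.02 / (2*pi*0.0475) = 0.02 / 0.2985 = 0.067.
s1 - s2 = 0.067 * 1.5959 = 0.1069 m.

0.1069


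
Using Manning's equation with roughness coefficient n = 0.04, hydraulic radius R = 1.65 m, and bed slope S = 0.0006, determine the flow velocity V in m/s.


Manning's equation gives V = (1/n) * R^(2/3) * S^(1/2).
First, compute R^(2/3) = 1.65^(2/3) = 1.3963.
Next, S^(1/2) = 0.0006^(1/2) = 0.024495.
Then 1/n = 1/0.04 = 25.0.
V = 25.0 * 1.3963 * 0.024495 = 0.8551 m/s.

0.8551


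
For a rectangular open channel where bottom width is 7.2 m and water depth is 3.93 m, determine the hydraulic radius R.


For a rectangular section:
Flow area A = b * y = 7.2 * 3.93 = 28.3 m^2.
Wetted perimeter P = b + 2y = 7.2 + 2*3.93 = 15.06 m.
Hydraulic radius R = A/P = 28.3 / 15.06 = 1.8789 m.

1.8789


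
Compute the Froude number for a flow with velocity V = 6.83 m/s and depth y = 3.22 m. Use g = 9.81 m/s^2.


The Froude number is defined as Fr = V / sqrt(g*y).
g*y = 9.81 * 3.22 = 31.5882.
sqrt(g*y) = sqrt(31.5882) = 5.6203.
Fr = 6.83 / 5.6203 = 1.2152.

1.2152


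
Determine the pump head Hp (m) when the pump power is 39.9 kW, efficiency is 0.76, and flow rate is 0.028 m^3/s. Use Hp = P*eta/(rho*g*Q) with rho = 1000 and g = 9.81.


Pump head formula: Hp = P * eta / (rho * g * Q).
Numerator: P * eta = 39.9 * 1000 * 0.76 = 30324.0 W.
Denominator: rho * g * Q = 1000 * 9.81 * 0.028 = 274.68.
Hp = 30324.0 / 274.68 = 110.4 m.

110.4


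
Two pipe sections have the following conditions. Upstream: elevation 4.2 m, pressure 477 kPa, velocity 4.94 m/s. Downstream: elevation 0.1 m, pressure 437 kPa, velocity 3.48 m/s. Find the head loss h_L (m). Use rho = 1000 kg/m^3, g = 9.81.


Total head at each section: H = z + p/(rho*g) + V^2/(2g).
H1 = 4.2 + 477*1000/(1000*9.81) + 4.94^2/(2*9.81)
   = 4.2 + 48.624 + 1.2438
   = 54.068 m.
H2 = 0.1 + 437*1000/(1000*9.81) + 3.48^2/(2*9.81)
   = 0.1 + 44.546 + 0.6172
   = 45.264 m.
h_L = H1 - H2 = 54.068 - 45.264 = 8.804 m.

8.804


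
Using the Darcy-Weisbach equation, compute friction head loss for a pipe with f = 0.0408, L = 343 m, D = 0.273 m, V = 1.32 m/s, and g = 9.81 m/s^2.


Darcy-Weisbach equation: h_f = f * (L/D) * V^2/(2g).
f * L/D = 0.0408 * 343/0.273 = 51.2615.
V^2/(2g) = 1.32^2 / (2*9.81) = 1.7424 / 19.62 = 0.0888 m.
h_f = 51.2615 * 0.0888 = 4.552 m.

4.552


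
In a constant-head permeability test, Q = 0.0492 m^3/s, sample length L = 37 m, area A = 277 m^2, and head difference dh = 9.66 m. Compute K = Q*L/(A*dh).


From K = Q*L / (A*dh):
Numerator: Q*L = 0.0492 * 37 = 1.8204.
Denominator: A*dh = 277 * 9.66 = 2675.82.
K = 1.8204 / 2675.82 = 0.00068 m/s.

0.00068


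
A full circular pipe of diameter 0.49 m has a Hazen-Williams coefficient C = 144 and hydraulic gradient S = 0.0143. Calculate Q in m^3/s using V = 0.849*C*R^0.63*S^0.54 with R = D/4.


For a full circular pipe, R = D/4 = 0.49/4 = 0.1225 m.
V = 0.849 * 144 * 0.1225^0.63 * 0.0143^0.54
  = 0.849 * 144 * 0.266395 * 0.100898
  = 3.2861 m/s.
Pipe area A = pi*D^2/4 = pi*0.49^2/4 = 0.1886 m^2.
Q = A * V = 0.1886 * 3.2861 = 0.6197 m^3/s.

0.6197


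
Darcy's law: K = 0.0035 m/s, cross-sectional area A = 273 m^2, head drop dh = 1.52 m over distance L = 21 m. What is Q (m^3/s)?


Darcy's law: Q = K * A * i, where i = dh/L.
Hydraulic gradient i = 1.52 / 21 = 0.072381.
Q = 0.0035 * 273 * 0.072381
  = 0.0692 m^3/s.

0.0692


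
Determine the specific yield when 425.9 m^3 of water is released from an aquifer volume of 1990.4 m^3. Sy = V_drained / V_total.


Specific yield Sy = Volume drained / Total volume.
Sy = 425.9 / 1990.4
   = 0.214.

0.214


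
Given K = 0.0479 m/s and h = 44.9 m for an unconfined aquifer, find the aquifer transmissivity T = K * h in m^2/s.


Transmissivity is defined as T = K * h.
T = 0.0479 * 44.9
  = 2.1507 m^2/s.

2.1507


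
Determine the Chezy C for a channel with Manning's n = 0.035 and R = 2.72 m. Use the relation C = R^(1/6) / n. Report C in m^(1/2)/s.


The Chezy coefficient relates to Manning's n through C = R^(1/6) / n.
R^(1/6) = 2.72^(1/6) = 1.181485.
C = 1.181485 / 0.035 = 33.76 m^(1/2)/s.

33.76


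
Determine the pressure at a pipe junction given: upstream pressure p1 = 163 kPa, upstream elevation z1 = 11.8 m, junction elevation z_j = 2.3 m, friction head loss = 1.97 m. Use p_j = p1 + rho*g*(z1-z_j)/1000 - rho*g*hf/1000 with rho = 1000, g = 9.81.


Junction pressure: p_j = p1 + rho*g*(z1 - z_j)/1000 - rho*g*hf/1000.
Elevation term = 1000*9.81*(11.8 - 2.3)/1000 = 93.195 kPa.
Friction term = 1000*9.81*1.97/1000 = 19.326 kPa.
p_j = 163 + 93.195 - 19.326 = 236.87 kPa.

236.87


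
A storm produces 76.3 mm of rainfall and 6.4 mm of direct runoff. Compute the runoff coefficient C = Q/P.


The runoff coefficient C = runoff depth / rainfall depth.
C = 6.4 / 76.3
  = 0.0839.

0.0839


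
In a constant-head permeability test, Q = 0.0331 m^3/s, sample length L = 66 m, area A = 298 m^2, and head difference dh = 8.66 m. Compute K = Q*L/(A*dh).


From K = Q*L / (A*dh):
Numerator: Q*L = 0.0331 * 66 = 2.1846.
Denominator: A*dh = 298 * 8.66 = 2580.68.
K = 2.1846 / 2580.68 = 0.000847 m/s.

0.000847


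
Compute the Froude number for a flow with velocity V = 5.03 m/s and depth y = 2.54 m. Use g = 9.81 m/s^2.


The Froude number is defined as Fr = V / sqrt(g*y).
g*y = 9.81 * 2.54 = 24.9174.
sqrt(g*y) = sqrt(24.9174) = 4.9917.
Fr = 5.03 / 4.9917 = 1.0077.

1.0077


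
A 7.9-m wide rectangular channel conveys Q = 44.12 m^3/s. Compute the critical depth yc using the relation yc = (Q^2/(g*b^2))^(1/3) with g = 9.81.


Using yc = (Q^2 / (g * b^2))^(1/3):
Q^2 = 44.12^2 = 1946.57.
g * b^2 = 9.81 * 7.9^2 = 9.81 * 62.41 = 612.24.
Q^2 / (g*b^2) = 1946.57 / 612.24 = 3.1794.
yc = 3.1794^(1/3) = 1.4704 m.

1.4704
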